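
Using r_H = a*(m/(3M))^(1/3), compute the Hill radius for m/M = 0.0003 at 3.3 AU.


r_H = a * (m/3M)^(1/3) = 3.3 * (0.0003/3)^(1/3) = 0.1532

0.1532 AU


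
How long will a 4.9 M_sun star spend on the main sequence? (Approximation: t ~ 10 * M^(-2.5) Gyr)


t = 10 * M^(-2.5) = 10 * 4.9^(-2.5) = 0.1882

0.1882 Gyr


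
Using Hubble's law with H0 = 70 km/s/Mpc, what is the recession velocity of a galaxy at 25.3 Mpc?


v = H0 * d = 70 * 25.3 = 1771.0

1771.0 km/s


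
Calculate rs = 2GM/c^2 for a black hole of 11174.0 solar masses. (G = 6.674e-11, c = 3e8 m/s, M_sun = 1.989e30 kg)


M = 11174.0 * 1.989e30 kg = 2.2225086e+34 kg. rs = 2GM/c^2 = 2 * 6.674e-11 * 2.2225086e+34 / (3e8)^2 = 3.296e+07

3.296e+07 m


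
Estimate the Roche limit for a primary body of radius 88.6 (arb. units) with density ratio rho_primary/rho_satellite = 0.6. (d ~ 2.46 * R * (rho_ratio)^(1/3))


d_Roche = 2.46 * 88.6 * 0.6^(1/3) = 183.8312

183.8312


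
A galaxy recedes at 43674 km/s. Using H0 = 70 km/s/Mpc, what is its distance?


d = v / H0 = 43674 / 70 = 623.9143

623.9143 Mpc


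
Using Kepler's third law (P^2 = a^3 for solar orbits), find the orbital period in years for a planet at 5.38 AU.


P = a^(3/2) = 5.38^1.5 = 12.4788

12.4788 years


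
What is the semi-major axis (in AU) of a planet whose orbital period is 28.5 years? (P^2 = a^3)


a = P^(2/3) = 28.5^(2/3) = 9.3303

9.3303 AU


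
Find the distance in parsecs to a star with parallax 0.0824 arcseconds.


d = 1/p = 1/0.0824 = 12.1359

12.1359 pc


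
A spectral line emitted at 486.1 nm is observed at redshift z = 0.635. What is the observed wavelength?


lam_obs = lam_emit * (1 + z) = 486.1 * (1 + 0.635) = 794.7735

794.7735 nm


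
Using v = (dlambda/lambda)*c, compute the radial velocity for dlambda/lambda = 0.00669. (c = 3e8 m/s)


v = (dlambda/lambda) * c = 0.00669 * 3e8 = 2.007e+06

2.007e+06 m/s


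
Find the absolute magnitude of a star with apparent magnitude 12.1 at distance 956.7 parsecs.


M = m - 5*log10(d) + 5 = 12.1 - 5*log10(956.7) + 5 = 2.1961

2.1961


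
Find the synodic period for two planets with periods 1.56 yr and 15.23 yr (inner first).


1/P_syn = |1/P1 - 1/P2| = |1/1.56 - 1/15.23| => P_syn = 1.738

1.738 years


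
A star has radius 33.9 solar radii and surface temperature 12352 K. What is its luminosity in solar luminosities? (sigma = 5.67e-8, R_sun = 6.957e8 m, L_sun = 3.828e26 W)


R = 33.9 * 6.957e8 m = 2.358423e+10 m. L = 4*pi*R^2*sigma*T^4 = 4*pi*(2.358423e+10)^2 * 5.67e-8 * 12352^4 = 9.225405361e+30 W. L/L_sun = 9.225405361e+30 / 3.828e26 = 24099.805

24099.805 L_sun


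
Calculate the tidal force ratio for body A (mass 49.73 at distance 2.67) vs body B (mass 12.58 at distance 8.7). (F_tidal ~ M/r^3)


Ratio = (M1/r1^3) / (M2/r2^3) = (49.73/2.67^3) / (12.58/8.7^3) = 136.7609

136.7609


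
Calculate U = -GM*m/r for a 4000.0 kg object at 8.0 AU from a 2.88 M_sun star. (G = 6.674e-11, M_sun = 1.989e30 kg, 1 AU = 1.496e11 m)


M = 2.88 * 1.989e30 kg = 5.72832e+30 kg; r = 8.0 AU * 1.496e11 m/AU = 1.1968e+12 m. U = -GM*m/r = -(6.674e-11 * 5.72832e+30 * 4000.0) / 1.1968e+12 = -1.278e+12

-1.278e+12 J


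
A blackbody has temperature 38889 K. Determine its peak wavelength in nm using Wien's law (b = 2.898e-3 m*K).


lam_max = b / T = 2.898e-3 / 38889 = 7.452e-08 m = 74.5198 nm

74.5198 nm


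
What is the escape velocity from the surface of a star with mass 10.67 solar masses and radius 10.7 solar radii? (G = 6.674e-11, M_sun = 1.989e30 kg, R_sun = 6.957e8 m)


M = 10.67 * 1.989e30 kg = 2.122263e+31 kg; R = 10.7 * 6.957e8 m = 7.44399e+09 m. v_esc = sqrt(2GM/R) = sqrt(2 * 6.674e-11 * 2.122263e+31 / 7.44399e+09) = 616885.8516

616885.8516 m/s


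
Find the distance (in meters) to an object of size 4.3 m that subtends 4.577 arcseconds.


D = size / theta_rad, theta_rad = 4.577 * pi/(180*3600) = 2.219e-05, D = 193781.662

193781.662 m


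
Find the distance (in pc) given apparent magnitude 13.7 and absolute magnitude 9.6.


d = 10^((m - M + 5)/5) = 10^((13.7 - 9.6 + 5)/5) = 66.0693

66.0693 pc


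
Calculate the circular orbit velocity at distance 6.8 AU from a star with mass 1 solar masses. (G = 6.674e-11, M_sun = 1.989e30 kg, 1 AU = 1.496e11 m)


v = sqrt(GM/r) = sqrt(6.674e-11 * 1.989e+30 / 1.017e+12) = 11423.2647

11423.2647 m/s


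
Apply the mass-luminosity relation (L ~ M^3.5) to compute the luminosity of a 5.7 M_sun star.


L/L_sun = (M/M_sun)^3.5 = 5.7^3.5 = 442.1422

442.1422 L_sun


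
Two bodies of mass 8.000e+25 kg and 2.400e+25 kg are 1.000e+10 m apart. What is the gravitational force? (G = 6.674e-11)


F = G*m1*m2/r^2 = 6.674e-11 * 8.000e+25 * 2.400e+25 / (1.000e+10)^2 = 6.674e-11 * 1.920e+51 / 1.000e+20 = 1.281e+21

1.281e+21 N


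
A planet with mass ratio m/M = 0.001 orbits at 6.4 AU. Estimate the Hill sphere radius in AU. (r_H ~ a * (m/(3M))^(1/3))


r_H = a * (m/3M)^(1/3) = 6.4 * (0.001/3)^(1/3) = 0.4438

0.4438 AU


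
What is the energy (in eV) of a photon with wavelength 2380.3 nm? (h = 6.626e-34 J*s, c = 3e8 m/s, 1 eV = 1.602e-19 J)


E = hc/lambda = 6.626e-34 * 3e8 / 2.380e-06 = 8.351e-20 J = 0.5213 eV

0.5213 eV


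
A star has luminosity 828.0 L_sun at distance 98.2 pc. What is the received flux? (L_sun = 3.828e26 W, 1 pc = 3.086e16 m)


F = L / (4*pi*d^2) = 3.170e+29 / (4*pi*(3.030e+18)^2) = 2.746e-09

2.746e-09 W/m^2


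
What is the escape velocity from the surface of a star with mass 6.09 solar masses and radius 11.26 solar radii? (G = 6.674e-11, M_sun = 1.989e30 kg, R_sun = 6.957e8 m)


M = 6.09 * 1.989e30 kg = 1.211301e+31 kg; R = 11.26 * 6.957e8 m = 7.833582e+09 m. v_esc = sqrt(2GM/R) = sqrt(2 * 6.674e-11 * 1.211301e+31 / 7.833582e+09) = 454311.7193

454311.7193 m/s


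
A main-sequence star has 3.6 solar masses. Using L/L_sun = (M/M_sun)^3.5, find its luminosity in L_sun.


L/L_sun = (M/M_sun)^3.5 = 3.6^3.5 = 88.5235

88.5235 L_sun


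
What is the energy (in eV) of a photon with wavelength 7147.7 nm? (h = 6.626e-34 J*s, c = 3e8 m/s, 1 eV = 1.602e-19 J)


E = hc/lambda = 6.626e-34 * 3e8 / 7.148e-06 = 2.781e-20 J = 0.1736 eV

0.1736 eV


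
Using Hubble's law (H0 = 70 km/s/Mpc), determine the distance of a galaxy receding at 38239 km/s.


d = v / H0 = 38239 / 70 = 546.2714

546.2714 Mpc


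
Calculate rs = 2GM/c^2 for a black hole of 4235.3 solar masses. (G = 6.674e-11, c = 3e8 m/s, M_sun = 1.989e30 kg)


M = 4235.3 * 1.989e30 kg = 8.4240117e+33 kg. rs = 2GM/c^2 = 2 * 6.674e-11 * 8.4240117e+33 / (3e8)^2 = 1.249e+07

1.249e+07 m


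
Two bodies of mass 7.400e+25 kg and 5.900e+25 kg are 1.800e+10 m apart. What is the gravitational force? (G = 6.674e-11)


F = G*m1*m2/r^2 = 6.674e-11 * 7.400e+25 * 5.900e+25 / (1.800e+10)^2 = 6.674e-11 * 4.366e+51 / 3.240e+20 = 8.993e+20

8.993e+20 N


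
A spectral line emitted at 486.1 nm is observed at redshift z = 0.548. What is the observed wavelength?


lam_obs = lam_emit * (1 + z) = 486.1 * (1 + 0.548) = 752.4828

752.4828 nm


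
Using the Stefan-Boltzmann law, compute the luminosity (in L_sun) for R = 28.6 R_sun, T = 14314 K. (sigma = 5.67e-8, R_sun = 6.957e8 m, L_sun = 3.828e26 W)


R = 28.6 * 6.957e8 m = 1.989702e+10 m. L = 4*pi*R^2*sigma*T^4 = 4*pi*(1.989702e+10)^2 * 5.67e-8 * 14314^4 = 1.184167254e+31 W. L/L_sun = 1.184167254e+31 / 3.828e26 = 30934.3588

30934.3588 L_sun


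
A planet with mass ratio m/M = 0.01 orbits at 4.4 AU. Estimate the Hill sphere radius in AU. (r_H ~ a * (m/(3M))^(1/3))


r_H = a * (m/3M)^(1/3) = 4.4 * (0.01/3)^(1/3) = 0.6573

0.6573 AU


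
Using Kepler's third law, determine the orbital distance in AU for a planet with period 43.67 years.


a = P^(2/3) = 43.67^(2/3) = 12.401

12.401 AU


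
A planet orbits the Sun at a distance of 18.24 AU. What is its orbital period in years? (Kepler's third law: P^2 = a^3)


P = a^(3/2) = 18.24^1.5 = 77.9

77.9 years


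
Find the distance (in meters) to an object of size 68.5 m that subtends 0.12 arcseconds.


D = size / theta_rad, theta_rad = 0.12 * pi/(180*3600) = 5.818e-07, D = 1.177e+08

1.177e+08 m


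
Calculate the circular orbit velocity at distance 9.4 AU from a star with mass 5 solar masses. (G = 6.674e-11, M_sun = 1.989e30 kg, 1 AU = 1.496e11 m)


v = sqrt(GM/r) = sqrt(6.674e-11 * 9.945e+30 / 1.406e+12) = 21725.2995

21725.2995 m/s


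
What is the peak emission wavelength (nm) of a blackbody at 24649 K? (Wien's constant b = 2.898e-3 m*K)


lam_max = b / T = 2.898e-3 / 24649 = 1.176e-07 m = 117.5707 nm

117.5707 nm


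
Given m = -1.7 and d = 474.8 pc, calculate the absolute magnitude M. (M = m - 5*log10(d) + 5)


M = m - 5*log10(d) + 5 = -1.7 - 5*log10(474.8) + 5 = -10.0826

-10.0826


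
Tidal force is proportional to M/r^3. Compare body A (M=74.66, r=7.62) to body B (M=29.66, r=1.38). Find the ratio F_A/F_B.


Ratio = (M1/r1^3) / (M2/r2^3) = (74.66/7.62^3) / (29.66/1.38^3) = 0.015

0.015


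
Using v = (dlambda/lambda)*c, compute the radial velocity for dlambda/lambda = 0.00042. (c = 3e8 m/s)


v = (dlambda/lambda) * c = 0.00042 * 3e8 = 126000.0

126000.0 m/s


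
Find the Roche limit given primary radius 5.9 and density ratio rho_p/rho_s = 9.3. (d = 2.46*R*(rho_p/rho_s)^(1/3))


d_Roche = 2.46 * 5.9 * 9.3^(1/3) = 30.5221

30.5221


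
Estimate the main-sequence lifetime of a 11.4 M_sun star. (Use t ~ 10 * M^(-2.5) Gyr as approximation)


t = 10 * M^(-2.5) = 10 * 11.4^(-2.5) = 0.0228

0.0228 Gyr


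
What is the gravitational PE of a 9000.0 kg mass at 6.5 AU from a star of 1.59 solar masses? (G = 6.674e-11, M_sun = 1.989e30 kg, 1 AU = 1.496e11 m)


M = 1.59 * 1.989e30 kg = 3.16251e+30 kg; r = 6.5 AU * 1.496e11 m/AU = 9.724e+11 m. U = -GM*m/r = -(6.674e-11 * 3.16251e+30 * 9000.0) / 9.724e+11 = -1.954e+12

-1.954e+12 J


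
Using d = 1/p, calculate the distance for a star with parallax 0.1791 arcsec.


d = 1/p = 1/0.1791 = 5.5835

5.5835 pc


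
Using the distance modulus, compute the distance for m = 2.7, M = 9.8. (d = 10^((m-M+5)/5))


d = 10^((m - M + 5)/5) = 10^((2.7 - 9.8 + 5)/5) = 0.3802

0.3802 pc


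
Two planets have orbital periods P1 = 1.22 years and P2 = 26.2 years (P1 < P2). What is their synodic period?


1/P_syn = |1/P1 - 1/P2| = |1/1.22 - 1/26.2| => P_syn = 1.2796

1.2796 years


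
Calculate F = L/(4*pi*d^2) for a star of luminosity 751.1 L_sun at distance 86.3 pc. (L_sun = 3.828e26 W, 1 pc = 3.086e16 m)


F = L / (4*pi*d^2) = 2.875e+29 / (4*pi*(2.663e+18)^2) = 3.226e-09

3.226e-09 W/m^2


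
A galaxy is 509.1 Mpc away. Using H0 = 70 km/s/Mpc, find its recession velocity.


v = H0 * d = 70 * 509.1 = 35637.0

35637.0 km/s


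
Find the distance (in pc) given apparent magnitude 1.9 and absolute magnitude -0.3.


d = 10^((m - M + 5)/5) = 10^((1.9 - -0.3 + 5)/5) = 27.5423

27.5423 pc


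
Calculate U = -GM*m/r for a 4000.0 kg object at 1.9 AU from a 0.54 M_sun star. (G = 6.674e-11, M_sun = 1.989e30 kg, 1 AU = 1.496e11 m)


M = 0.54 * 1.989e30 kg = 1.07406e+30 kg; r = 1.9 AU * 1.496e11 m/AU = 2.8424e+11 m. U = -GM*m/r = -(6.674e-11 * 1.07406e+30 * 4000.0) / 2.8424e+11 = -1.009e+12

-1.009e+12 J


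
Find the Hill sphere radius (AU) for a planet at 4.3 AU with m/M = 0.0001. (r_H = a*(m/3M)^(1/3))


r_H = a * (m/3M)^(1/3) = 4.3 * (0.0001/3)^(1/3) = 0.1384

0.1384 AU


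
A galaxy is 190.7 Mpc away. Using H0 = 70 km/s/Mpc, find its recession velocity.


v = H0 * d = 70 * 190.7 = 13349.0

13349.0 km/s


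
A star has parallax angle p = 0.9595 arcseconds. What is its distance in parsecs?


d = 1/p = 1/0.9595 = 1.0422

1.0422 pc


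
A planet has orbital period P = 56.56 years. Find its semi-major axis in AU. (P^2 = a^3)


a = P^(2/3) = 56.56^(2/3) = 14.7346

14.7346 AU


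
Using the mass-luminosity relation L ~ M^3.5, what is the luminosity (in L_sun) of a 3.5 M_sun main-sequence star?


L/L_sun = (M/M_sun)^3.5 = 3.5^3.5 = 80.2118

80.2118 L_sun


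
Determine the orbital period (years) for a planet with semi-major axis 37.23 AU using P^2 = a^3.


P = a^(3/2) = 37.23^1.5 = 227.164

227.164 years


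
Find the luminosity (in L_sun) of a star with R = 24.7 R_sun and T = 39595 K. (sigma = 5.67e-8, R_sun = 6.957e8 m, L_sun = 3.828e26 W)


R = 24.7 * 6.957e8 m = 1.718379e+10 m. L = 4*pi*R^2*sigma*T^4 = 4*pi*(1.718379e+10)^2 * 5.67e-8 * 39595^4 = 5.171210604e+32 W. L/L_sun = 5.171210604e+32 / 3.828e26 = 1.351e+06

1.351e+06 L_sun


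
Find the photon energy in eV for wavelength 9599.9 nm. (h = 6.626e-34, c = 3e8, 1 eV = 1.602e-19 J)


E = hc/lambda = 6.626e-34 * 3e8 / 9.600e-06 = 2.071e-20 J = 0.1293 eV

0.1293 eV


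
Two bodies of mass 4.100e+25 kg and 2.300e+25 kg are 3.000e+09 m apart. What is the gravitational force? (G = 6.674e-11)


F = G*m1*m2/r^2 = 6.674e-11 * 4.100e+25 * 2.300e+25 / (3.000e+09)^2 = 6.674e-11 * 9.430e+50 / 9.000e+18 = 6.993e+21

6.993e+21 N


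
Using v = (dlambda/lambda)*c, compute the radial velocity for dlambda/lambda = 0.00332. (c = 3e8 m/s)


v = (dlambda/lambda) * c = 0.00332 * 3e8 = 996000.0

996000.0 m/s


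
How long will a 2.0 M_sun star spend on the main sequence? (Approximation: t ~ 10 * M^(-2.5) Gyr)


t = 10 * M^(-2.5) = 10 * 2.0^(-2.5) = 1.7678

1.7678 Gyr


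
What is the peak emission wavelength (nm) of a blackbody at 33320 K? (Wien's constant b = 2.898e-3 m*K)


lam_max = b / T = 2.898e-3 / 33320 = 8.697e-08 m = 86.9748 nm

86.9748 nm


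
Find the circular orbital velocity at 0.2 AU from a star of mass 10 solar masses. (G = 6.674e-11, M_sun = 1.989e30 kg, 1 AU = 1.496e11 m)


v = sqrt(GM/r) = sqrt(6.674e-11 * 1.989e+31 / 2.992e+10) = 210634.5931

210634.5931 m/s


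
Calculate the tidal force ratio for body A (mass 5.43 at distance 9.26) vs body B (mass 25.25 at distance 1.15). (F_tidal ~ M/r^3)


Ratio = (M1/r1^3) / (M2/r2^3) = (5.43/9.26^3) / (25.25/1.15^3) = 4.119e-04

4.119e-04


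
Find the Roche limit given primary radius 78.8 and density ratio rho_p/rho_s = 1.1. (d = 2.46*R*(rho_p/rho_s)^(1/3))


d_Roche = 2.46 * 78.8 * 1.1^(1/3) = 200.1054

200.1054


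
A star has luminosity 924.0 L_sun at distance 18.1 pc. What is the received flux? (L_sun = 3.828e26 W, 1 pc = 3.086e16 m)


F = L / (4*pi*d^2) = 3.537e+29 / (4*pi*(5.586e+17)^2) = 9.022e-08

9.022e-08 W/m^2


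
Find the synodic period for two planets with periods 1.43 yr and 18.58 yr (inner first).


1/P_syn = |1/P1 - 1/P2| = |1/1.43 - 1/18.58| => P_syn = 1.5492

1.5492 years


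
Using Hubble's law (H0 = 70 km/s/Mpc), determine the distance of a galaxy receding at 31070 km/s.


d = v / H0 = 31070 / 70 = 443.8571

443.8571 Mpc


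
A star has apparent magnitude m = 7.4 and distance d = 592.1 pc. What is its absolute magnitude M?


M = m - 5*log10(d) + 5 = 7.4 - 5*log10(592.1) + 5 = -1.462

-1.462


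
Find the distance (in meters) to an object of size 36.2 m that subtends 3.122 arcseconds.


D = size / theta_rad, theta_rad = 3.122 * pi/(180*3600) = 1.514e-05, D = 2.392e+06

2.392e+06 m


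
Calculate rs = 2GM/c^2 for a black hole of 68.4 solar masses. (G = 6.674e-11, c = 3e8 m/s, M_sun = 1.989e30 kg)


M = 68.4 * 1.989e30 kg = 1.360476e+32 kg. rs = 2GM/c^2 = 2 * 6.674e-11 * 1.360476e+32 / (3e8)^2 = 201773.7072

201773.7072 m


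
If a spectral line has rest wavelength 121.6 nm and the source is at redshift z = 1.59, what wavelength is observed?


lam_obs = lam_emit * (1 + z) = 121.6 * (1 + 1.59) = 314.944

314.944 nm


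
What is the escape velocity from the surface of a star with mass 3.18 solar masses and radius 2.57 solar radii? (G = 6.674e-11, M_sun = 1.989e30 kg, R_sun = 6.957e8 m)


M = 3.18 * 1.989e30 kg = 6.32502e+30 kg; R = 2.57 * 6.957e8 m = 1.787949e+09 m. v_esc = sqrt(2GM/R) = sqrt(2 * 6.674e-11 * 6.32502e+30 / 1.787949e+09) = 687165.7217

687165.7217 m/s


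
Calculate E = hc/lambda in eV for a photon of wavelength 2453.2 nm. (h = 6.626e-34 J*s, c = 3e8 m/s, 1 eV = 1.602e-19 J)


E = hc/lambda = 6.626e-34 * 3e8 / 2.453e-06 = 8.103e-20 J = 0.5058 eV

0.5058 eV


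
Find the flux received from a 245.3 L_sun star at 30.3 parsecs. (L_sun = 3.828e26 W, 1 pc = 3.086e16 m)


F = L / (4*pi*d^2) = 9.390e+28 / (4*pi*(9.351e+17)^2) = 8.546e-09

8.546e-09 W/m^2


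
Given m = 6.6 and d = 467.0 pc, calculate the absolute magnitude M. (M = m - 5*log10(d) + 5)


M = m - 5*log10(d) + 5 = 6.6 - 5*log10(467.0) + 5 = -1.7466

-1.7466


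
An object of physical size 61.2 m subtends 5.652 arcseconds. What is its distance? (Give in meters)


D = size / theta_rad, theta_rad = 5.652 * pi/(180*3600) = 2.740e-05, D = 2.233e+06

2.233e+06 m


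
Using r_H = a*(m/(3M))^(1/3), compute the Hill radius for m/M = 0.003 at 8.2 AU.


r_H = a * (m/3M)^(1/3) = 8.2 * (0.003/3)^(1/3) = 0.82

0.82 AU


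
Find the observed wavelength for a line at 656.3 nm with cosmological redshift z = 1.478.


lam_obs = lam_emit * (1 + z) = 656.3 * (1 + 1.478) = 1626.3114

1626.3114 nm


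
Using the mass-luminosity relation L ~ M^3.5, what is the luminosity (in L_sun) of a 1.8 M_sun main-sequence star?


L/L_sun = (M/M_sun)^3.5 = 1.8^3.5 = 7.8244

7.8244 L_sun


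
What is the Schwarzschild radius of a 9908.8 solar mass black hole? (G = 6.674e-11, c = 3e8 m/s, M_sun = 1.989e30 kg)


M = 9908.8 * 1.989e30 kg = 1.97086032e+34 kg. rs = 2GM/c^2 = 2 * 6.674e-11 * 1.97086032e+34 / (3e8)^2 = 2.923e+07

2.923e+07 m


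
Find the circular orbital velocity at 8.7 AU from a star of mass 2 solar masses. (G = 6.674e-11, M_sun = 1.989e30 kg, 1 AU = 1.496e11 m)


v = sqrt(GM/r) = sqrt(6.674e-11 * 3.978e+30 / 1.302e+12) = 14282.363

14282.363 m/s


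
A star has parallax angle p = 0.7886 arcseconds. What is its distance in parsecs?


d = 1/p = 1/0.7886 = 1.2681

1.2681 pc


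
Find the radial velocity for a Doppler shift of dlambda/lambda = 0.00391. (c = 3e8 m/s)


v = (dlambda/lambda) * c = 0.00391 * 3e8 = 1.173e+06

1.173e+06 m/s


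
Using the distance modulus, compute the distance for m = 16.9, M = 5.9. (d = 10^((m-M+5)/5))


d = 10^((m - M + 5)/5) = 10^((16.9 - 5.9 + 5)/5) = 1584.8932

1584.8932 pc


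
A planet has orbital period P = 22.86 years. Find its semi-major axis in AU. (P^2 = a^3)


a = P^(2/3) = 22.86^(2/3) = 8.0547

8.0547 AU


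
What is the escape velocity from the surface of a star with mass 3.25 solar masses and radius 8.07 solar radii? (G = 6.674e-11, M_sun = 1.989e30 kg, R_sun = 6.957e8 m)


M = 3.25 * 1.989e30 kg = 6.46425e+30 kg; R = 8.07 * 6.957e8 m = 5.614299e+09 m. v_esc = sqrt(2GM/R) = sqrt(2 * 6.674e-11 * 6.46425e+30 / 5.614299e+09) = 392030.0898

392030.0898 m/s


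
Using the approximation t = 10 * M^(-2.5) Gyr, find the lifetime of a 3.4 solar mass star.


t = 10 * M^(-2.5) = 10 * 3.4^(-2.5) = 0.4691

0.4691 Gyr


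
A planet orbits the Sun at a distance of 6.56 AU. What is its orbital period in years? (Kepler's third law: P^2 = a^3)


P = a^(3/2) = 6.56^1.5 = 16.8018

16.8018 years


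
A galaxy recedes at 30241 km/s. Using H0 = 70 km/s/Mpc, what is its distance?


d = v / H0 = 30241 / 70 = 432.0143

432.0143 Mpc


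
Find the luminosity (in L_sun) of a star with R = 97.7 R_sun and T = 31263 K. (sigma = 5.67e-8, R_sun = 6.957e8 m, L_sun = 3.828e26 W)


R = 97.7 * 6.957e8 m = 6.796989e+10 m. L = 4*pi*R^2*sigma*T^4 = 4*pi*(6.796989e+10)^2 * 5.67e-8 * 31263^4 = 3.144478716e+33 W. L/L_sun = 3.144478716e+33 / 3.828e26 = 8.214e+06

8.214e+06 L_sun


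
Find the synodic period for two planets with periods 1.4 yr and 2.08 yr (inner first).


1/P_syn = |1/P1 - 1/P2| = |1/1.4 - 1/2.08| => P_syn = 4.2824

4.2824 years


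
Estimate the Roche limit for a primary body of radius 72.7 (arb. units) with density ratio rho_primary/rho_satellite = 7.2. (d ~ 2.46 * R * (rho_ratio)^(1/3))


d_Roche = 2.46 * 72.7 * 7.2^(1/3) = 345.3401

345.3401


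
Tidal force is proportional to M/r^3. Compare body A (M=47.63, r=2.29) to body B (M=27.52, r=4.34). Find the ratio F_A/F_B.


Ratio = (M1/r1^3) / (M2/r2^3) = (47.63/2.29^3) / (27.52/4.34^3) = 11.7813

11.7813


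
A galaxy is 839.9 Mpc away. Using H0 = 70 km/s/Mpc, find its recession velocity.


v = H0 * d = 70 * 839.9 = 58793.0

58793.0 km/s


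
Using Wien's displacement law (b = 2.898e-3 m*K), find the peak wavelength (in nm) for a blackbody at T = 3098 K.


lam_max = b / T = 2.898e-3 / 3098 = 9.354e-07 m = 935.4422 nm

935.4422 nm


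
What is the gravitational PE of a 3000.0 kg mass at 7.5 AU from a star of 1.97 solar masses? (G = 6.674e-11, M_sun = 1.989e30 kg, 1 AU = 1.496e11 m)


M = 1.97 * 1.989e30 kg = 3.91833e+30 kg; r = 7.5 AU * 1.496e11 m/AU = 1.122e+12 m. U = -GM*m/r = -(6.674e-11 * 3.91833e+30 * 3000.0) / 1.122e+12 = -6.992e+11

-6.992e+11 J


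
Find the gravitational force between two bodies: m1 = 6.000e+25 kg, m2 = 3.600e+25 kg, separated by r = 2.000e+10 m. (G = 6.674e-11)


F = G*m1*m2/r^2 = 6.674e-11 * 6.000e+25 * 3.600e+25 / (2.000e+10)^2 = 6.674e-11 * 2.160e+51 / 4.000e+20 = 3.604e+20

3.604e+20 N


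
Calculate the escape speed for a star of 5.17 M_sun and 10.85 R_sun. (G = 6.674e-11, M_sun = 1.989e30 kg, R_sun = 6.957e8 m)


M = 5.17 * 1.989e30 kg = 1.028313e+31 kg; R = 10.85 * 6.957e8 m = 7.548345e+09 m. v_esc = sqrt(2GM/R) = sqrt(2 * 6.674e-11 * 1.028313e+31 / 7.548345e+09) = 426427.1927

426427.1927 m/s


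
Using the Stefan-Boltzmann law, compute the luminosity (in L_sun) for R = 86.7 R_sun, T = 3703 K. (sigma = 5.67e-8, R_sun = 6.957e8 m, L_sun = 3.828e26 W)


R = 86.7 * 6.957e8 m = 6.031719e+10 m. L = 4*pi*R^2*sigma*T^4 = 4*pi*(6.031719e+10)^2 * 5.67e-8 * 3703^4 = 4.874049919e+29 W. L/L_sun = 4.874049919e+29 / 3.828e26 = 1273.2628

1273.2628 L_sun


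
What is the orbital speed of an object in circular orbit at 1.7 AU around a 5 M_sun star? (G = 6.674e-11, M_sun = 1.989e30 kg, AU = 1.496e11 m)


v = sqrt(GM/r) = sqrt(6.674e-11 * 9.945e+30 / 2.543e+11) = 51086.3927

51086.3927 m/s


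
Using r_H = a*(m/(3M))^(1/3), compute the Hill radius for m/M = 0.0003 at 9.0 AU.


r_H = a * (m/3M)^(1/3) = 9.0 * (0.0003/3)^(1/3) = 0.4177

0.4177 AU


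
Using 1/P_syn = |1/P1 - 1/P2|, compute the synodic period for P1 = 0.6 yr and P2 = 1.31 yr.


1/P_syn = |1/P1 - 1/P2| = |1/0.6 - 1/1.31| => P_syn = 1.107

1.107 years


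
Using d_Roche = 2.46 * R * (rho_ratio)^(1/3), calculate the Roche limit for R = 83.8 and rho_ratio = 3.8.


d_Roche = 2.46 * 83.8 * 3.8^(1/3) = 321.692

321.692


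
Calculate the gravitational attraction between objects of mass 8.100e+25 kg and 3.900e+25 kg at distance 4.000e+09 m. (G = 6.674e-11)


F = G*m1*m2/r^2 = 6.674e-11 * 8.100e+25 * 3.900e+25 / (4.000e+09)^2 = 6.674e-11 * 3.159e+51 / 1.600e+19 = 1.318e+22

1.318e+22 N


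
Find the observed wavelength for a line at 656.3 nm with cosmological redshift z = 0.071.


lam_obs = lam_emit * (1 + z) = 656.3 * (1 + 0.071) = 702.8973

702.8973 nm


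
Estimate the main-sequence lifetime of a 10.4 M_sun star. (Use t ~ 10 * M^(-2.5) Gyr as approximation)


t = 10 * M^(-2.5) = 10 * 10.4^(-2.5) = 0.0287

0.0287 Gyr


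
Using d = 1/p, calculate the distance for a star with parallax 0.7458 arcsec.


d = 1/p = 1/0.7458 = 1.3408

1.3408 pc


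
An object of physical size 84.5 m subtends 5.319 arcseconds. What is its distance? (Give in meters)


D = size / theta_rad, theta_rad = 5.319 * pi/(180*3600) = 2.579e-05, D = 3.277e+06

3.277e+06 m


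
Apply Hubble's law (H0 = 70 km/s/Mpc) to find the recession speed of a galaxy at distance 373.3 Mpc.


v = H0 * d = 70 * 373.3 = 26131.0

26131.0 km/s


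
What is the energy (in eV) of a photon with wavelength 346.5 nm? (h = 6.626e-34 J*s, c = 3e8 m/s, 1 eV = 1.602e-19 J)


E = hc/lambda = 6.626e-34 * 3e8 / 3.465e-07 = 5.737e-19 J = 3.581 eV

3.581 eV


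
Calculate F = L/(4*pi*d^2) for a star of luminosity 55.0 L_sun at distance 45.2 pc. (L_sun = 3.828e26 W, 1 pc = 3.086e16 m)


F = L / (4*pi*d^2) = 2.105e+28 / (4*pi*(1.395e+18)^2) = 8.611e-10

8.611e-10 W/m^2


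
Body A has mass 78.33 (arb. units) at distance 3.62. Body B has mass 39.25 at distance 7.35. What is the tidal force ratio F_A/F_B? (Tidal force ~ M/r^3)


Ratio = (M1/r1^3) / (M2/r2^3) = (78.33/3.62^3) / (39.25/7.35^3) = 16.7042

16.7042


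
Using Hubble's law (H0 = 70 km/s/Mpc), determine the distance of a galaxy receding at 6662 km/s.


d = v / H0 = 6662 / 70 = 95.1714

95.1714 Mpc


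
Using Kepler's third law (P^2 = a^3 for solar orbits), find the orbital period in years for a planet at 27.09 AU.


P = a^(3/2) = 27.09^1.5 = 140.9982

140.9982 years


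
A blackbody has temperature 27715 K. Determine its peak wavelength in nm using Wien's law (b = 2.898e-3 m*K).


lam_max = b / T = 2.898e-3 / 27715 = 1.046e-07 m = 104.5643 nm

104.5643 nm


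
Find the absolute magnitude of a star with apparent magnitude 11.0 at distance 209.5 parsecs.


M = m - 5*log10(d) + 5 = 11.0 - 5*log10(209.5) + 5 = 4.3941

4.3941


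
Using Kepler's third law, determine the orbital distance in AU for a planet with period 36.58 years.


a = P^(2/3) = 36.58^(2/3) = 11.0195

11.0195 AU


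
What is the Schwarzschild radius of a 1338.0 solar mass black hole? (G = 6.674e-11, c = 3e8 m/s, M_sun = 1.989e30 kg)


M = 1338.0 * 1.989e30 kg = 2.661282e+33 kg. rs = 2GM/c^2 = 2 * 6.674e-11 * 2.661282e+33 / (3e8)^2 = 3.947e+06

3.947e+06 m


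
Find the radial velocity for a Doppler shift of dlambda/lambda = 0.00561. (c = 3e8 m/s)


v = (dlambda/lambda) * c = 0.00561 * 3e8 = 1.683e+06

1.683e+06 m/s


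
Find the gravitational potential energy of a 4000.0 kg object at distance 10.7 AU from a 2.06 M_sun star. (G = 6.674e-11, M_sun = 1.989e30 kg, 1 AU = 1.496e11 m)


M = 2.06 * 1.989e30 kg = 4.09734e+30 kg; r = 10.7 AU * 1.496e11 m/AU = 1.60072e+12 m. U = -GM*m/r = -(6.674e-11 * 4.09734e+30 * 4000.0) / 1.60072e+12 = -6.833e+11

-6.833e+11 J


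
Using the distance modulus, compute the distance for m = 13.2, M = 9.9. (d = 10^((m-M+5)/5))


d = 10^((m - M + 5)/5) = 10^((13.2 - 9.9 + 5)/5) = 45.7088

45.7088 pc


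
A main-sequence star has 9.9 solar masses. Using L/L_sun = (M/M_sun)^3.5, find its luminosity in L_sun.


L/L_sun = (M/M_sun)^3.5 = 9.9^3.5 = 3052.9745

3052.9745 L_sun


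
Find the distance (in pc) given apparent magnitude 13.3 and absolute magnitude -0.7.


d = 10^((m - M + 5)/5) = 10^((13.3 - -0.7 + 5)/5) = 6309.5734

6309.5734 pc


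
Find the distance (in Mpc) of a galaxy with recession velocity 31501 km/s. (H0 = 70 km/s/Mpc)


d = v / H0 = 31501 / 70 = 450.0143

450.0143 Mpc


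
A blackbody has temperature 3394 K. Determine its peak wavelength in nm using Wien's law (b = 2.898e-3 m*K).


lam_max = b / T = 2.898e-3 / 3394 = 8.539e-07 m = 853.8598 nm

853.8598 nm


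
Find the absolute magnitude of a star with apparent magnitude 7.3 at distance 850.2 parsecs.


M = m - 5*log10(d) + 5 = 7.3 - 5*log10(850.2) + 5 = -2.3476

-2.3476


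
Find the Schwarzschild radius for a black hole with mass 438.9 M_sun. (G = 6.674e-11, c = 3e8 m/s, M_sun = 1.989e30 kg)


M = 438.9 * 1.989e30 kg = 8.729721e+32 kg. rs = 2GM/c^2 = 2 * 6.674e-11 * 8.729721e+32 / (3e8)^2 = 1.295e+06

1.295e+06 m


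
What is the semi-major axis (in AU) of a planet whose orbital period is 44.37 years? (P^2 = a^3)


a = P^(2/3) = 44.37^(2/3) = 12.5331

12.5331 AU


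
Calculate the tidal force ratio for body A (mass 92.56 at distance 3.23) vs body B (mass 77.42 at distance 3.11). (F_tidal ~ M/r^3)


Ratio = (M1/r1^3) / (M2/r2^3) = (92.56/3.23^3) / (77.42/3.11^3) = 1.0672

1.0672


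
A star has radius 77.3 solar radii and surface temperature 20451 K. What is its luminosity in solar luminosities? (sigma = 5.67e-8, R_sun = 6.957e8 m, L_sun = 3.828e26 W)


R = 77.3 * 6.957e8 m = 5.377761e+10 m. L = 4*pi*R^2*sigma*T^4 = 4*pi*(5.377761e+10)^2 * 5.67e-8 * 20451^4 = 3.604575382e+32 W. L/L_sun = 3.604575382e+32 / 3.828e26 = 941634.1124

941634.1124 L_sun


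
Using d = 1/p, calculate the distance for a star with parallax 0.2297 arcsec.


d = 1/p = 1/0.2297 = 4.3535

4.3535 pc


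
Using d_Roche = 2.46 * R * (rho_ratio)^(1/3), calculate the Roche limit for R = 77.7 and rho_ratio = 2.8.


d_Roche = 2.46 * 77.7 * 2.8^(1/3) = 269.407

269.407


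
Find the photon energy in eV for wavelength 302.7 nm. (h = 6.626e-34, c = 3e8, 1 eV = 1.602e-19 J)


E = hc/lambda = 6.626e-34 * 3e8 / 3.027e-07 = 6.567e-19 J = 4.0992 eV

4.0992 eV


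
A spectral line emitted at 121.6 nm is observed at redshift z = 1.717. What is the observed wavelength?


lam_obs = lam_emit * (1 + z) = 121.6 * (1 + 1.717) = 330.3872

330.3872 nm


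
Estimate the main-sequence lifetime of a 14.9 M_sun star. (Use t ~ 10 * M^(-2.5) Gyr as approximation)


t = 10 * M^(-2.5) = 10 * 14.9^(-2.5) = 0.0117

0.0117 Gyr


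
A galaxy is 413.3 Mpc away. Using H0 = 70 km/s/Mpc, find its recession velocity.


v = H0 * d = 70 * 413.3 = 28931.0

28931.0 km/s


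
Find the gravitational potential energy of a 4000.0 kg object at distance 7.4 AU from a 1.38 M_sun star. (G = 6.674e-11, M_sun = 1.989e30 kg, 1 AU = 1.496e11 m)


M = 1.38 * 1.989e30 kg = 2.74482e+30 kg; r = 7.4 AU * 1.496e11 m/AU = 1.10704e+12 m. U = -GM*m/r = -(6.674e-11 * 2.74482e+30 * 4000.0) / 1.10704e+12 = -6.619e+11

-6.619e+11 J


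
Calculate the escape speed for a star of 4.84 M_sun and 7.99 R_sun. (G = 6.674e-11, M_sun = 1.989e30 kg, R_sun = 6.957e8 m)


M = 4.84 * 1.989e30 kg = 9.62676e+30 kg; R = 7.99 * 6.957e8 m = 5.558643e+09 m. v_esc = sqrt(2GM/R) = sqrt(2 * 6.674e-11 * 9.62676e+30 / 5.558643e+09) = 480799.2483

480799.2483 m/s


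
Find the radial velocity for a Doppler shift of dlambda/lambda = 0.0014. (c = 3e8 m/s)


v = (dlambda/lambda) * c = 0.0014 * 3e8 = 420000.0

420000.0 m/s


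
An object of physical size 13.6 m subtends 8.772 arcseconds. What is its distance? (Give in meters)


D = size / theta_rad, theta_rad = 8.772 * pi/(180*3600) = 4.253e-05, D = 319790.3973

319790.3973 m


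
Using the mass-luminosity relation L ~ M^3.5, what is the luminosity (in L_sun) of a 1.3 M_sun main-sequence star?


L/L_sun = (M/M_sun)^3.5 = 1.3^3.5 = 2.505

2.505 L_sun


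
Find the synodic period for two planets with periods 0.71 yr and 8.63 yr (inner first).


1/P_syn = |1/P1 - 1/P2| = |1/0.71 - 1/8.63| => P_syn = 0.7736

0.7736 years


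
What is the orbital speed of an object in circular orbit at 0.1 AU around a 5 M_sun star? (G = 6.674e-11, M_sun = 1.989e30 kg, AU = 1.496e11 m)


v = sqrt(GM/r) = sqrt(6.674e-11 * 9.945e+30 / 1.496e+10) = 210634.5931

210634.5931 m/s


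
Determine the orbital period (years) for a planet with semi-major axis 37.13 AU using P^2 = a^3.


P = a^(3/2) = 37.13^1.5 = 226.2494

226.2494 years


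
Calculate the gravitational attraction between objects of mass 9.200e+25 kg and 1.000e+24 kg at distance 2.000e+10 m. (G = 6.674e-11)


F = G*m1*m2/r^2 = 6.674e-11 * 9.200e+25 * 1.000e+24 / (2.000e+10)^2 = 6.674e-11 * 9.200e+49 / 4.000e+20 = 1.535e+19

1.535e+19 N


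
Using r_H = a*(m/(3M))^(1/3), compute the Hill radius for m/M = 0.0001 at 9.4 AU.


r_H = a * (m/3M)^(1/3) = 9.4 * (0.0001/3)^(1/3) = 0.3025

0.3025 AU


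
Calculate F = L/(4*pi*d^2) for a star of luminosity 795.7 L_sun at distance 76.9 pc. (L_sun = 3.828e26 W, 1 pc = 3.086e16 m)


F = L / (4*pi*d^2) = 3.046e+29 / (4*pi*(2.373e+18)^2) = 4.304e-09

4.304e-09 W/m^2


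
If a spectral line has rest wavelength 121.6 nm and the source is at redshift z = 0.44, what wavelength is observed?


lam_obs = lam_emit * (1 + z) = 121.6 * (1 + 0.44) = 175.104

175.104 nm


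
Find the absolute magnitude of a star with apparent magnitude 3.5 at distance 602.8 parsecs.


M = m - 5*log10(d) + 5 = 3.5 - 5*log10(602.8) + 5 = -5.4009

-5.4009


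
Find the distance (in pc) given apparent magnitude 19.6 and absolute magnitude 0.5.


d = 10^((m - M + 5)/5) = 10^((19.6 - 0.5 + 5)/5) = 66069.3448

66069.3448 pc


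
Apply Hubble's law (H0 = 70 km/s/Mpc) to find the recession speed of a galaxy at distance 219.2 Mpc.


v = H0 * d = 70 * 219.2 = 15344.0

15344.0 km/s


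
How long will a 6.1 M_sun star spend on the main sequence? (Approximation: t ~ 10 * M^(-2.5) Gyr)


t = 10 * M^(-2.5) = 10 * 6.1^(-2.5) = 0.1088

0.1088 Gyr


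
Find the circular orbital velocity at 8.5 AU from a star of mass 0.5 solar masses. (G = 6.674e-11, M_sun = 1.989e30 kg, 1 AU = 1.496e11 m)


v = sqrt(GM/r) = sqrt(6.674e-11 * 9.945e+29 / 1.272e+12) = 7224.7069

7224.7069 m/s


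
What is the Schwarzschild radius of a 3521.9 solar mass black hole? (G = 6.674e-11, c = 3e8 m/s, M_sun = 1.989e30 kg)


M = 3521.9 * 1.989e30 kg = 7.0050591e+33 kg. rs = 2GM/c^2 = 2 * 6.674e-11 * 7.0050591e+33 / (3e8)^2 = 1.039e+07

1.039e+07 m


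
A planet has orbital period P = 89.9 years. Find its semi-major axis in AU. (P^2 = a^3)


a = P^(2/3) = 89.9^(2/3) = 20.0681

20.0681 AU


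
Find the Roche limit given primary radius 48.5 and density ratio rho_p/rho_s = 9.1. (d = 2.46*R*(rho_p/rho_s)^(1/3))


d_Roche = 2.46 * 48.5 * 9.1^(1/3) = 249.0906

249.0906


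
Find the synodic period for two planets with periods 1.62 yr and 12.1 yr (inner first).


1/P_syn = |1/P1 - 1/P2| = |1/1.62 - 1/12.1| => P_syn = 1.8704

1.8704 years


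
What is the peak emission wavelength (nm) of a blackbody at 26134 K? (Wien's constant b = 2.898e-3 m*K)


lam_max = b / T = 2.898e-3 / 26134 = 1.109e-07 m = 110.89 nm

110.89 nm


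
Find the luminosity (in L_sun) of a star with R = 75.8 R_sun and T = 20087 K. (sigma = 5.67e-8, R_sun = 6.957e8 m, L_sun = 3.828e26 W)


R = 75.8 * 6.957e8 m = 5.273406e+10 m. L = 4*pi*R^2*sigma*T^4 = 4*pi*(5.273406e+10)^2 * 5.67e-8 * 20087^4 = 3.225786791e+32 W. L/L_sun = 3.225786791e+32 / 3.828e26 = 842682.0247

842682.0247 L_sun


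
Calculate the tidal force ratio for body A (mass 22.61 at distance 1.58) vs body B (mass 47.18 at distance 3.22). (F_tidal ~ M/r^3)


Ratio = (M1/r1^3) / (M2/r2^3) = (22.61/1.58^3) / (47.18/3.22^3) = 4.0564

4.0564


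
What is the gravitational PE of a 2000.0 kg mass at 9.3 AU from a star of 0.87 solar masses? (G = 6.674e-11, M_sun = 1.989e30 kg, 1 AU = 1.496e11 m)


M = 0.87 * 1.989e30 kg = 1.73043e+30 kg; r = 9.3 AU * 1.496e11 m/AU = 1.39128e+12 m. U = -GM*m/r = -(6.674e-11 * 1.73043e+30 * 2000.0) / 1.39128e+12 = -1.660e+11

-1.660e+11 J


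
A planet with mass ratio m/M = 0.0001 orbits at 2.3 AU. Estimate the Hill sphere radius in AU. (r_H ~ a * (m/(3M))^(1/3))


r_H = a * (m/3M)^(1/3) = 2.3 * (0.0001/3)^(1/3) = 0.074

0.074 AU


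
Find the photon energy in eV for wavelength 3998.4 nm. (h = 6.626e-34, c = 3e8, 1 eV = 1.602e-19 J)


E = hc/lambda = 6.626e-34 * 3e8 / 3.998e-06 = 4.971e-20 J = 0.3103 eV

0.3103 eV


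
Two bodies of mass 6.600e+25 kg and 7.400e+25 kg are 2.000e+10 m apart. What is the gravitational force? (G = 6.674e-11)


F = G*m1*m2/r^2 = 6.674e-11 * 6.600e+25 * 7.400e+25 / (2.000e+10)^2 = 6.674e-11 * 4.884e+51 / 4.000e+20 = 8.149e+20

8.149e+20 N


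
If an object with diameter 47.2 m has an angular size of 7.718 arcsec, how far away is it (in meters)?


D = size / theta_rad, theta_rad = 7.718 * pi/(180*3600) = 3.742e-05, D = 1.261e+06

1.261e+06 m


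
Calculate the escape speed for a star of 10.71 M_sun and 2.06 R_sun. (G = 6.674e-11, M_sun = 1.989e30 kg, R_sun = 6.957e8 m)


M = 10.71 * 1.989e30 kg = 2.130219e+31 kg; R = 2.06 * 6.957e8 m = 1.433142e+09 m. v_esc = sqrt(2GM/R) = sqrt(2 * 6.674e-11 * 2.130219e+31 / 1.433142e+09) = 1.409e+06

1.409e+06 m/s


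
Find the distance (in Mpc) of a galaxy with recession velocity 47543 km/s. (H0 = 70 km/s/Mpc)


d = v / H0 = 47543 / 70 = 679.1857

679.1857 Mpc


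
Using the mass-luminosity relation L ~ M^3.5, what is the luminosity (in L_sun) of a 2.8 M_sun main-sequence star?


L/L_sun = (M/M_sun)^3.5 = 2.8^3.5 = 36.7327

36.7327 L_sun


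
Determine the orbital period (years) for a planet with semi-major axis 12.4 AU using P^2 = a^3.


P = a^(3/2) = 12.4^1.5 = 43.6649

43.6649 years


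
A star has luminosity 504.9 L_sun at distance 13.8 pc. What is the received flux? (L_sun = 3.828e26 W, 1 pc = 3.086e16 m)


F = L / (4*pi*d^2) = 1.933e+29 / (4*pi*(4.259e+17)^2) = 8.480e-08

8.480e-08 W/m^2


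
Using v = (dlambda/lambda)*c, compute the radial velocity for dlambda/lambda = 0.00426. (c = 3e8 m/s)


v = (dlambda/lambda) * c = 0.00426 * 3e8 = 1.278e+06

1.278e+06 m/s


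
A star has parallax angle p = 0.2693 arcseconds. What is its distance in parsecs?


d = 1/p = 1/0.2693 = 3.7133

3.7133 pc


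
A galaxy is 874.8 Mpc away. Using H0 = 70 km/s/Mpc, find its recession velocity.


v = H0 * d = 70 * 874.8 = 61236.0

61236.0 km/s


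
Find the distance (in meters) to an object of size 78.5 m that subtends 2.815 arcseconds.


D = size / theta_rad, theta_rad = 2.815 * pi/(180*3600) = 1.365e-05, D = 5.752e+06

5.752e+06 m


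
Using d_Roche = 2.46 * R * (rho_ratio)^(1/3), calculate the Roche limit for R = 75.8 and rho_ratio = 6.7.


d_Roche = 2.46 * 75.8 * 6.7^(1/3) = 351.5302

351.5302


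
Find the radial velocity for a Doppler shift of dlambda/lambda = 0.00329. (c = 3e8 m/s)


v = (dlambda/lambda) * c = 0.00329 * 3e8 = 987000.0

987000.0 m/s


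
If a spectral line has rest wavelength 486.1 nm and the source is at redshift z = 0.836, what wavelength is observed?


lam_obs = lam_emit * (1 + z) = 486.1 * (1 + 0.836) = 892.4796

892.4796 nm


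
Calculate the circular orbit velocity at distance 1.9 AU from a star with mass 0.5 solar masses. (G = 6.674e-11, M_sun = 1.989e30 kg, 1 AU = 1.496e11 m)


v = sqrt(GM/r) = sqrt(6.674e-11 * 9.945e+29 / 2.842e+11) = 15281.0395

15281.0395 m/s


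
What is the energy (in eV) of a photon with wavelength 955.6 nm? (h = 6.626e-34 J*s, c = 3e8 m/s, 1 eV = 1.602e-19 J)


E = hc/lambda = 6.626e-34 * 3e8 / 9.556e-07 = 2.080e-19 J = 1.2985 eV

1.2985 eV


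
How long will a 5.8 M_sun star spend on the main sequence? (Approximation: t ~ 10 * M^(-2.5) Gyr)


t = 10 * M^(-2.5) = 10 * 5.8^(-2.5) = 0.1234

0.1234 Gyr


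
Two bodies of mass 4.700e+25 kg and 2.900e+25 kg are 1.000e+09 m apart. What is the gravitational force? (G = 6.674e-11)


F = G*m1*m2/r^2 = 6.674e-11 * 4.700e+25 * 2.900e+25 / (1.000e+09)^2 = 6.674e-11 * 1.363e+51 / 1.000e+18 = 9.097e+22

9.097e+22 N


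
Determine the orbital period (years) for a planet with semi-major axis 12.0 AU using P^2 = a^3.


P = a^(3/2) = 12.0^1.5 = 41.5692

41.5692 years


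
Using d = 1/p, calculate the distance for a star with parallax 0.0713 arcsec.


d = 1/p = 1/0.0713 = 14.0252

14.0252 pc


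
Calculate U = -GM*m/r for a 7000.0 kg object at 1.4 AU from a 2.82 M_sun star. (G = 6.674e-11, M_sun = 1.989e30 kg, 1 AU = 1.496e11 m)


M = 2.82 * 1.989e30 kg = 5.60898e+30 kg; r = 1.4 AU * 1.496e11 m/AU = 2.0944e+11 m. U = -GM*m/r = -(6.674e-11 * 5.60898e+30 * 7000.0) / 2.0944e+11 = -1.251e+13

-1.251e+13 J


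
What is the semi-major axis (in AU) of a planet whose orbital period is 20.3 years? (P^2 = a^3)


a = P^(2/3) = 20.3^(2/3) = 7.4416

7.4416 AU


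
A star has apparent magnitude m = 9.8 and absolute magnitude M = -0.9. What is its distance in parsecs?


d = 10^((m - M + 5)/5) = 10^((9.8 - -0.9 + 5)/5) = 1380.3843

1380.3843 pc


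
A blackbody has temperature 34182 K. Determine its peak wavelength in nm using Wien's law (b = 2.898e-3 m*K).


lam_max = b / T = 2.898e-3 / 34182 = 8.478e-08 m = 84.7815 nm

84.7815 nm
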